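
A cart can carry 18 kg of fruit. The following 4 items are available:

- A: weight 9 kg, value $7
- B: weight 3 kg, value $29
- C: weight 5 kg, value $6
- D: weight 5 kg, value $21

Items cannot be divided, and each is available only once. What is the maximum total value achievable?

Check high-value combinations within 18 kg:
- A+B+D: weight 9+3+5=17, value 7+29+21=57
- B+C+D: weight 3+5+5=13, value 29+6+21=56
- B+D: weight 3+5=8, value 29+21=50
Best: $57.

$57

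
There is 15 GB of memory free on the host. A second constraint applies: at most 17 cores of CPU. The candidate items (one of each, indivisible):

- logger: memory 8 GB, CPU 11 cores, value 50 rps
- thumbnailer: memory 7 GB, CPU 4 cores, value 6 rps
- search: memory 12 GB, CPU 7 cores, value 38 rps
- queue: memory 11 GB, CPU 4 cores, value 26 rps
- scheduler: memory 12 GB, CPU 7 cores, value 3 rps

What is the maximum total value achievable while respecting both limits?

Feasible sets respecting both limits:
- logger+thumbnailer: memory 15, CPU 15, value 56
- logger: memory 8, CPU 11, value 50
- search: memory 12, CPU 7, value 38
Best: 56 rps.

56 rps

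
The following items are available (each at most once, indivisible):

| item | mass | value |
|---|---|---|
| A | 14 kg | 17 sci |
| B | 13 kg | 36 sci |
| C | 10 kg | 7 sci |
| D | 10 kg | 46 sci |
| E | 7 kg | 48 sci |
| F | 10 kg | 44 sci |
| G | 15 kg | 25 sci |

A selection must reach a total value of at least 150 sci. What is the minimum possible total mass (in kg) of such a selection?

40

Subsets with value ≥ 150, sorted by total mass:
- B+D+E+F: mass 40, value 174
- A+D+E+F: mass 41, value 155
Minimum mass: 40 kg.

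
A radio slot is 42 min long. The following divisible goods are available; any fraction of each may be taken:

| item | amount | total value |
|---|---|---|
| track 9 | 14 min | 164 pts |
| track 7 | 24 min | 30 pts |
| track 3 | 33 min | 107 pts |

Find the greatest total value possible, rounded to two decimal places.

Take in order of value per unit:
- track 9 (164/14 per unit): all 14 → value 164, running total 164.00
- track 3 (107/33 per unit): 28 of 33 → value 28×107/33 = 90.7879, running total 254.79
Total 254.79.

254.79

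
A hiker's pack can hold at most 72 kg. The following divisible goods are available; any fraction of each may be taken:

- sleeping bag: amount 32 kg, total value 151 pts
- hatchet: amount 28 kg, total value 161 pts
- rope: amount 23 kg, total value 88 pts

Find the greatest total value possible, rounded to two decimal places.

Take in order of value per unit:
- hatchet (161/28 per unit): all 28 → value 161, running total 161.00
- sleeping bag (151/32 per unit): all 32 → value 151, running total 312.00
- rope (88/23 per unit): 12 of 23 → value 12×88/23 = 45.9130, running total 357.91
Total 357.91.

357.91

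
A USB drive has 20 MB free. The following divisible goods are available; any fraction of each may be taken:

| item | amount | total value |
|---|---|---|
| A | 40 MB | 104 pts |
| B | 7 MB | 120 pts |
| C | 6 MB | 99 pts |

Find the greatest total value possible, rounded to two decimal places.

Take in order of value per unit:
- B (120/7 per unit): all 7 → value 120, running total 120.00
- C (99/6 per unit): all 6 → value 99, running total 219.00
- A (104/40 per unit): 7 of 40 → value 7×104/40 = 18.2000, running total 237.20
Total 237.20.

237.20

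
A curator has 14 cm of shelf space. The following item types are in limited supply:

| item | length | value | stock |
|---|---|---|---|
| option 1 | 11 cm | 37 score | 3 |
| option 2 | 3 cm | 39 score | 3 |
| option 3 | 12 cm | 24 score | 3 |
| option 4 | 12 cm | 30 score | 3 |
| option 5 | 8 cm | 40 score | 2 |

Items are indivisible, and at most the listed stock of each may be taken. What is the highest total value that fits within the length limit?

118 score

Top feasible selections:
- 2×option 2 + 1×option 5: length 14, value 118
- 3×option 2: length 9, value 117
Best: 118 score.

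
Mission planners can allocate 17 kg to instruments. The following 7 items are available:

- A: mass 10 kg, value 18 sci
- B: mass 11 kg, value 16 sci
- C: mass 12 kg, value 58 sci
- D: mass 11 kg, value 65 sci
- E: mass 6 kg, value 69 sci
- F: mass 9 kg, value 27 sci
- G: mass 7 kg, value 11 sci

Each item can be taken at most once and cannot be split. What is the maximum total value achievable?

Check high-value combinations within 17 kg:
- D+E: mass 11+6=17, value 65+69=134
- E+F: mass 6+9=15, value 69+27=96
- A+E: mass 10+6=16, value 18+69=87
Best: 134 sci.

134 sci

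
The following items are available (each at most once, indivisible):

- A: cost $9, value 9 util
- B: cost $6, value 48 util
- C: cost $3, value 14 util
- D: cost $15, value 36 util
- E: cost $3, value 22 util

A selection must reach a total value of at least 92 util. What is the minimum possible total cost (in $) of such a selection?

Subsets with value ≥ 92, sorted by total cost:
- A+B+C+E: cost 21, value 93
- B+D+E: cost 24, value 106
- B+C+D: cost 24, value 98
Minimum cost: 21 $.

21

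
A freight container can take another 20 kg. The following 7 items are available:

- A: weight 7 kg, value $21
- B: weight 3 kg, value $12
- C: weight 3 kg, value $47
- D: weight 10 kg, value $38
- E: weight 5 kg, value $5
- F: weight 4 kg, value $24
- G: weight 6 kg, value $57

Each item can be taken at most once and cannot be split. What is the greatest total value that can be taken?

$149

Check high-value combinations within 20 kg:
- A+C+F+G: weight 7+3+4+6=20, value 21+47+24+57=149
- C+D+G: weight 3+10+6=19, value 47+38+57=142
- B+C+F+G: weight 3+3+4+6=16, value 12+47+24+57=140
Best: $149.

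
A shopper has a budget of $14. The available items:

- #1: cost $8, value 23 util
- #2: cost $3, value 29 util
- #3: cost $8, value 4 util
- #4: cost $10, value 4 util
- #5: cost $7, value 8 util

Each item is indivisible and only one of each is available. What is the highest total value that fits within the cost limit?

52 util

This is a 0/1 knapsack; check combinations near the capacity.
- #1+#2: cost 8+3=11, value 23+29=52
- #2+#5: cost 3+7=10, value 29+8=37
- #2+#3: cost 3+8=11, value 29+4=33
- #2+#4: cost 3+10=13, value 29+4=33
Best: 52 util.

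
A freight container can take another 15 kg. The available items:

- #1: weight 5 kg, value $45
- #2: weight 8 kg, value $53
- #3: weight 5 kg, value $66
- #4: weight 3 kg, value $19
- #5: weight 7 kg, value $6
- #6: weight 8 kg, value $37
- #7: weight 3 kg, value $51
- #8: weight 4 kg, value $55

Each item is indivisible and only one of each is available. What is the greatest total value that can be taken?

Check high-value combinations within 15 kg:
- #3+#4+#7+#8: weight 5+3+3+4=15, value 66+19+51+55=191
- #3+#7+#8: weight 5+3+4=12, value 66+51+55=172
- #1+#4+#7+#8: weight 5+3+3+4=15, value 45+19+51+55=170
- #1+#3+#8: weight 5+5+4=14, value 45+66+55=166
- #1+#3+#7: weight 5+5+3=13, value 45+66+51=162
Best: $191.

$191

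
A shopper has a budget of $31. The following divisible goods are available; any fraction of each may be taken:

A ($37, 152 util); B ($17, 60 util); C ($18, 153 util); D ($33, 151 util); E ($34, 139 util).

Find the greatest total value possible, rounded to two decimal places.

Take in order of value per unit:
- C (153/18 per unit): all 18 → value 153, running total 153.00
- D (151/33 per unit): 13 of 33 → value 13×151/33 = 59.4848, running total 212.48
Total 212.48.

212.48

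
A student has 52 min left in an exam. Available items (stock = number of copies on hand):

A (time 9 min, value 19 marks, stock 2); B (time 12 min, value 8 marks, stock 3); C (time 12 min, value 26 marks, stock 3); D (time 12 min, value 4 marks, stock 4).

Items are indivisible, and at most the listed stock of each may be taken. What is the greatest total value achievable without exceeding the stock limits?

Top feasible selections:
- 1×A + 3×C: time 45, value 97
- 2×A + 2×C: time 42, value 90
Best: 97 marks.

97 marks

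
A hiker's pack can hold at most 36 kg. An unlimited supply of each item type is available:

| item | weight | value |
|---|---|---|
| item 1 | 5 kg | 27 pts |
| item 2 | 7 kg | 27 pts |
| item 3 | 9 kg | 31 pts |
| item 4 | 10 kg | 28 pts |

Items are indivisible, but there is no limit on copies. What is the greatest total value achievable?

189 pts

Best value-per-unit is item 1 at 27/5, and filling with it alone uses weight 7×5=35. No mix of the others beats 7×27 = 189.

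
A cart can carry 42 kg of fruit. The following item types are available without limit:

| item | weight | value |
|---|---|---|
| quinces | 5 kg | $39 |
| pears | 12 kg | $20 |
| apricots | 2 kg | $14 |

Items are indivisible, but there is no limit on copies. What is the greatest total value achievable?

$326

Best value-per-unit is quinces at 39/5; filling with it alone gives 8×39 = 312.
Optimal mix: 8×quinces + 1×apricots → weight 42, value 326.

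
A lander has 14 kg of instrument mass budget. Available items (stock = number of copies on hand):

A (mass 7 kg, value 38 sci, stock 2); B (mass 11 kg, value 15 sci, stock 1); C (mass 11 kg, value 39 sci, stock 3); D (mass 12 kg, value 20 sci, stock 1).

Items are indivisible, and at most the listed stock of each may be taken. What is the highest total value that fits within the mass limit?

Top feasible selections:
- 2×A: mass 14, value 76
- 1×C: mass 11, value 39
Best: 76 sci.

76 sci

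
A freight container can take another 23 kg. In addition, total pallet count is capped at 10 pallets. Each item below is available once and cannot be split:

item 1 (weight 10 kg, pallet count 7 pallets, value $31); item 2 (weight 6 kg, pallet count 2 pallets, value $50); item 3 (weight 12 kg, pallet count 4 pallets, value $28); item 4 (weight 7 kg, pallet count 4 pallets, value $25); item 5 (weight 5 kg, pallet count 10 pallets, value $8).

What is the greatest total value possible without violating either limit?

$81

Feasible sets respecting both limits:
- item 1+item 2: weight 16, pallet count 9, value 81
- item 2+item 3: weight 18, pallet count 6, value 78
- item 2+item 4: weight 13, pallet count 6, value 75
- item 3+item 4: weight 19, pallet count 8, value 53
Best: $81.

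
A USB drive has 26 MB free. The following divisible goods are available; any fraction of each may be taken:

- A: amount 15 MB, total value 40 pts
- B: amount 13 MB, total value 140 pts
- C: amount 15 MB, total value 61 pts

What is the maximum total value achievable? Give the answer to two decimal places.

Take in order of value per unit:
- B (140/13 per unit): all 13 → value 140, running total 140.00
- C (61/15 per unit): 13 of 15 → value 13×61/15 = 52.8667, running total 192.87
Total 192.87.

192.87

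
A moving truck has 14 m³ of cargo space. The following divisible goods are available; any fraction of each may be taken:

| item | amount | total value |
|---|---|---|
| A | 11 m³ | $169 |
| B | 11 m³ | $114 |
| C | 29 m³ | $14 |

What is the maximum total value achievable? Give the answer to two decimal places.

Take in order of value per unit:
- A (169/11 per unit): all 11 → value 169, running total 169.00
- B (114/11 per unit): 3 of 11 → value 3×114/11 = 31.0909, running total 200.09
Total 200.09.

200.09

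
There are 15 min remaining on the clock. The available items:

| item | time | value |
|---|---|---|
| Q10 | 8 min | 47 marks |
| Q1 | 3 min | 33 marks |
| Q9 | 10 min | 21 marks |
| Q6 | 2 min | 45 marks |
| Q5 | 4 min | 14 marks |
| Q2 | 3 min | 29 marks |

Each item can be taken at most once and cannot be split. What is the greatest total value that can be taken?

125 marks

Check high-value combinations within 15 min:
- Q10+Q1+Q6: time 8+3+2=13, value 47+33+45=125
- Q1+Q6+Q5+Q2: time 3+2+4+3=12, value 33+45+14+29=121
- Q10+Q6+Q2: time 8+2+3=13, value 47+45+29=121
Best: 125 marks.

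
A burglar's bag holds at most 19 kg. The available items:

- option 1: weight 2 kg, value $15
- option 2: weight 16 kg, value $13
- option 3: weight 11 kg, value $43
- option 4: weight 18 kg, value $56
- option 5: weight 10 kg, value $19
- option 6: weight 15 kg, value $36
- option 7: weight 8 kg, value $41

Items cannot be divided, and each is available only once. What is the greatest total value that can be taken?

Check high-value combinations within 19 kg:
- option 3+option 7: weight 11+8=19, value 43+41=84
- option 5+option 7: weight 10+8=18, value 19+41=60
- option 1+option 3: weight 2+11=13, value 15+43=58
- option 1+option 7: weight 2+8=10, value 15+41=56
- option 4: weight 18, value 56
Best: $84.

$84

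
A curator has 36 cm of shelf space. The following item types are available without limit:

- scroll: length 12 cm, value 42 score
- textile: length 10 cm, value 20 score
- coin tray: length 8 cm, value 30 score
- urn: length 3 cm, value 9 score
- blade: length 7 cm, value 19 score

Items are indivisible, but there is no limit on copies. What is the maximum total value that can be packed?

Best value-per-unit is coin tray at 30/8; filling with it alone gives 4×30 = 120.
Optimal mix: 1×scroll + 3×coin tray → length 36, value 132.

132 score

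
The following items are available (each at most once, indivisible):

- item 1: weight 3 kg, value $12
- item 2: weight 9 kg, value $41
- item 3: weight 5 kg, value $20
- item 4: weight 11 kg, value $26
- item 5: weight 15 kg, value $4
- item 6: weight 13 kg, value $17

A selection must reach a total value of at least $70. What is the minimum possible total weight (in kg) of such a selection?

Subsets with value ≥ 70, sorted by total weight:
- item 1+item 2+item 3: weight 17, value 73
- item 1+item 2+item 4: weight 23, value 79
- item 2+item 3+item 4: weight 25, value 87
Minimum weight: 17 kg.

17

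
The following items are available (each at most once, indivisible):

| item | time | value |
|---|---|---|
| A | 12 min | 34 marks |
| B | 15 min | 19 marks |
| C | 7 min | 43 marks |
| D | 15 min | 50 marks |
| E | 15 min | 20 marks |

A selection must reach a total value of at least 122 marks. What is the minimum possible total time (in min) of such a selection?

Subsets with value ≥ 122, sorted by total time:
- A+C+D: time 34, value 127
- A+C+D+E: time 49, value 147
Minimum time: 34 min.

34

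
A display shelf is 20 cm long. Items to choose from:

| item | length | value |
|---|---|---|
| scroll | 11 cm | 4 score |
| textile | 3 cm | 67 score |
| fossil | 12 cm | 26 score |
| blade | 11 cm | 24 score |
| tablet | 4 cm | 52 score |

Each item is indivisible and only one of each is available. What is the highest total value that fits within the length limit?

This is a 0/1 knapsack; check combinations near the capacity.
- textile+fossil+tablet: length 3+12+4=19, value 67+26+52=145
- textile+blade+tablet: length 3+11+4=18, value 67+24+52=143
- scroll+textile+tablet: length 11+3+4=18, value 4+67+52=123
Best: 145 score.

145 score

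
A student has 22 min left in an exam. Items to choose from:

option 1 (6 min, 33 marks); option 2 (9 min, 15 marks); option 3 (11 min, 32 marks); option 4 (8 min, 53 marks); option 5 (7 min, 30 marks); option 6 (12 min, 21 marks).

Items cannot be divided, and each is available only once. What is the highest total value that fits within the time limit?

Check high-value combinations within 22 min:
- option 1+option 4+option 5: time 6+8+7=21, value 33+53+30=116
- option 1+option 4: time 6+8=14, value 33+53=86
- option 3+option 4: time 11+8=19, value 32+53=85
Best: 116 marks.

116 marks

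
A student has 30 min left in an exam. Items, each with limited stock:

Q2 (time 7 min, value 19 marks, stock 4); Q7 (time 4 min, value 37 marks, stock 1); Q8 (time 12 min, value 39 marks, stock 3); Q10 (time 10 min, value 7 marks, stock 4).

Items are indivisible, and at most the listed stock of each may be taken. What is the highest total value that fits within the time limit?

115 marks

Top feasible selections:
- 1×Q7 + 2×Q8: time 28, value 115
- 2×Q2 + 1×Q7 + 1×Q8: time 30, value 114
- 1×Q2 + 1×Q7 + 1×Q8: time 23, value 95
- 3×Q2 + 1×Q7: time 25, value 94
Best: 115 marks.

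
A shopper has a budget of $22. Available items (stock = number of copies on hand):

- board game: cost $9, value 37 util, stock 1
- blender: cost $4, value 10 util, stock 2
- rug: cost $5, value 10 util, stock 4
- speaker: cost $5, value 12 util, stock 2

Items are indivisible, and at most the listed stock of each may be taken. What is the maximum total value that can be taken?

69 util

Best selections within cost 22 and stock limits:
- 1×board game + 2×blender + 1×speaker: cost 22, value 69
- 1×board game + 2×blender + 1×rug: cost 22, value 67
- 1×board game + 2×speaker: cost 19, value 61
- 1×board game + 1×blender + 1×speaker: cost 18, value 59
Best: 69 util.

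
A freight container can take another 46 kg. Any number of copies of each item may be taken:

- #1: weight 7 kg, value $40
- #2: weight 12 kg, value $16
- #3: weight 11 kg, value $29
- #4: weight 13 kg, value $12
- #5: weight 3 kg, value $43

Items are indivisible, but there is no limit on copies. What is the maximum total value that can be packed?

Best value-per-unit is #5 at 43/3, and filling with it alone uses weight 15×3=45. No mix of the others beats 15×43 = 645.

$645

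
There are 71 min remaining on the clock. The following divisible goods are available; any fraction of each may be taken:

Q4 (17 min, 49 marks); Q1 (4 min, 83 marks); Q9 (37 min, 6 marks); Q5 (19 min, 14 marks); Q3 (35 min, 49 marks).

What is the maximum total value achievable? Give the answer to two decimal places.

192.05

Take in order of value per unit:
- Q1 (83/4 per unit): all 4 → value 83, running total 83.00
- Q4 (49/17 per unit): all 17 → value 49, running total 132.00
- Q3 (49/35 per unit): all 35 → value 49, running total 181.00
- Q5 (14/19 per unit): 15 of 19 → value 15×14/19 = 11.0526, running total 192.05
Total 192.05.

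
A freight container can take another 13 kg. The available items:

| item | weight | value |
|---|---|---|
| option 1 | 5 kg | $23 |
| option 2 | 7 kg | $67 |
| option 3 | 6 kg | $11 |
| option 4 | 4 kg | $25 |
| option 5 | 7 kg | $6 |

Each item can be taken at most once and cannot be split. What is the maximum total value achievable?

This is a 0/1 knapsack; check combinations near the capacity.
- option 2+option 4: weight 7+4=11, value 67+25=92
- option 1+option 2: weight 5+7=12, value 23+67=90
- option 2+option 3: weight 7+6=13, value 67+11=78
- option 2: weight 7, value 67
Best: $92.

$92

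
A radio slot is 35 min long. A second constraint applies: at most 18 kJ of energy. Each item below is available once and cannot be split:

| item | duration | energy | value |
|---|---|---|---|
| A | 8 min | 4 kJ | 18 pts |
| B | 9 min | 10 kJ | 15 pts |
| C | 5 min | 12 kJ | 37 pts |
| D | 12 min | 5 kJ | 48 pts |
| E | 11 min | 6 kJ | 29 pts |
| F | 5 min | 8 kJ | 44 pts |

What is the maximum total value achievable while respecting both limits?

110 pts

Feasible sets respecting both limits:
- A+D+F: duration 25, energy 17, value 110
- A+D+E: duration 31, energy 15, value 95
- D+F: duration 17, energy 13, value 92
Best: 110 pts.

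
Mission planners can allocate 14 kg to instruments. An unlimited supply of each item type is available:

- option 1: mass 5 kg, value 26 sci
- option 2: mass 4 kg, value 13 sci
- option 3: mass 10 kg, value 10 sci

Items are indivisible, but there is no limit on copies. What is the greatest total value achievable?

65 sci

Best value-per-unit is option 1 at 26/5; filling with it alone gives 2×26 = 52.
Optimal mix: 2×option 1 + 1×option 2 → mass 14, value 65.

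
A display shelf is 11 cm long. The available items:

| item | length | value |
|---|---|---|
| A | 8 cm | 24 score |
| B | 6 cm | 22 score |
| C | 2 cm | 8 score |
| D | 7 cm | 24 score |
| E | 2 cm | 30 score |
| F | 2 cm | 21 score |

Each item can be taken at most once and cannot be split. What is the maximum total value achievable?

75 score

Check high-value combinations within 11 cm:
- D+E+F: length 7+2+2=11, value 24+30+21=75
- B+E+F: length 6+2+2=10, value 22+30+21=73
- C+D+E: length 2+7+2=11, value 8+24+30=62
- B+C+E: length 6+2+2=10, value 22+8+30=60
Best: 75 score.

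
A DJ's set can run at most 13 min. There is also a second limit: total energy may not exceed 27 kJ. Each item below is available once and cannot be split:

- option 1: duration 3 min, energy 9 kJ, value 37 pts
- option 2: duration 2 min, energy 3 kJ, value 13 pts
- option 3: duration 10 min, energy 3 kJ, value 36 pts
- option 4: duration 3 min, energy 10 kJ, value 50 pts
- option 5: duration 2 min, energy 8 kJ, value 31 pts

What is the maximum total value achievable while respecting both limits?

Feasible sets respecting both limits:
- option 1+option 4+option 5: duration 8, energy 27, value 118
- option 1+option 2+option 4: duration 8, energy 22, value 100
- option 2+option 4+option 5: duration 7, energy 21, value 94
Best: 118 pts.

118 pts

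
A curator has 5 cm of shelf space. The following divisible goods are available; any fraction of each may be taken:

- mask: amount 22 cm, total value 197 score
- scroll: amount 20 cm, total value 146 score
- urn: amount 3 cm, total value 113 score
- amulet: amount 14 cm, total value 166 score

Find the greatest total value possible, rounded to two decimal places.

136.71

Take in order of value per unit:
- urn (113/3 per unit): all 3 → value 113, running total 113.00
- amulet (166/14 per unit): 2 of 14 → value 2×166/14 = 23.7143, running total 136.71
Total 136.71.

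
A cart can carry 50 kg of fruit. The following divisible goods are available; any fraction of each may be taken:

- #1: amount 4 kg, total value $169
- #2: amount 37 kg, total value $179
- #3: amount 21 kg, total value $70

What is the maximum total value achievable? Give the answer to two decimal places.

378.00

Take in order of value per unit:
- #1 (169/4 per unit): all 4 → value 169, running total 169.00
- #2 (179/37 per unit): all 37 → value 179, running total 348.00
- #3 (70/21 per unit): 9 of 21 → value 9×70/21 = 30.0000, running total 378.00
Total 378.00.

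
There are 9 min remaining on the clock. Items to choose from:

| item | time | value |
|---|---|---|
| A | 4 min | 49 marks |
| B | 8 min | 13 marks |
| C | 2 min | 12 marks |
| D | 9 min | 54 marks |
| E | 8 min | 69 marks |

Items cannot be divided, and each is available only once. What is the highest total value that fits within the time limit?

Check high-value combinations within 9 min:
- E: time 8, value 69
- A+C: time 4+2=6, value 49+12=61
- D: time 9, value 54
- A: time 4, value 49
- B: time 8, value 13
Best: 69 marks.

69 marks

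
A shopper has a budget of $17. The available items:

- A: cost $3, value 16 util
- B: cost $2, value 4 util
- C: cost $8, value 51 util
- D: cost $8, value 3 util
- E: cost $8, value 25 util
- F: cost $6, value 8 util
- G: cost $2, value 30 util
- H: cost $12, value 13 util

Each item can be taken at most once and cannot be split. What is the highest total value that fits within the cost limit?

Check high-value combinations within $17:
- A+B+C+G: cost 3+2+8+2=15, value 16+4+51+30=101
- A+C+G: cost 3+8+2=13, value 16+51+30=97
- C+F+G: cost 8+6+2=16, value 51+8+30=89
Best: 101 util.

101 util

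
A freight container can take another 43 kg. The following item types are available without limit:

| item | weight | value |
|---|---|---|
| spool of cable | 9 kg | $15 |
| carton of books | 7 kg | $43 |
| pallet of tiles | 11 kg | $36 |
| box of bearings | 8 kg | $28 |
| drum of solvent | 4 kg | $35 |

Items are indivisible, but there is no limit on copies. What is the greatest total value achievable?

Best value-per-unit is drum of solvent at 35/4; filling with it alone gives 10×35 = 350.
Optimal mix: 1×carton of books + 9×drum of solvent → weight 43, value 358.

$358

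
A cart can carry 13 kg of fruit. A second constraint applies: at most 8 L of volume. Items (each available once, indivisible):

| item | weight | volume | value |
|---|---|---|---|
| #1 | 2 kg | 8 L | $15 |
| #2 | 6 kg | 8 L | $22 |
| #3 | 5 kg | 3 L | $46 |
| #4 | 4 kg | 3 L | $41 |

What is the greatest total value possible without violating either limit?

$87

Feasible sets respecting both limits:
- #3+#4: weight 9, volume 6, value 87
- #3: weight 5, volume 3, value 46
- #4: weight 4, volume 3, value 41
- #2: weight 6, volume 8, value 22
Best: $87.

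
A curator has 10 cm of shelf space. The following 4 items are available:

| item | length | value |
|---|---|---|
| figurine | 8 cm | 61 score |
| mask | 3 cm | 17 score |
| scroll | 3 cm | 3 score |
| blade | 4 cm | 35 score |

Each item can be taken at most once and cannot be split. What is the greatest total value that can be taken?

Check high-value combinations within 10 cm:
- figurine: length 8, value 61
- mask+scroll+blade: length 3+3+4=10, value 17+3+35=55
- mask+blade: length 3+4=7, value 17+35=52
Best: 61 score.

61 score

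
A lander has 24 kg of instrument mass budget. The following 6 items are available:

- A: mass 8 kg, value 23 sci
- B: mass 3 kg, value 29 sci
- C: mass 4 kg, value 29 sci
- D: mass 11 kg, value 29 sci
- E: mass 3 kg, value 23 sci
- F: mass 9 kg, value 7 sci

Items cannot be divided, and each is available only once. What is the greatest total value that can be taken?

Check high-value combinations within 24 kg:
- B+C+D+E: mass 3+4+11+3=21, value 29+29+29+23=110
- A+B+C+E: mass 8+3+4+3=18, value 23+29+29+23=104
- B+C+E+F: mass 3+4+3+9=19, value 29+29+23+7=88
Best: 110 sci.

110 sci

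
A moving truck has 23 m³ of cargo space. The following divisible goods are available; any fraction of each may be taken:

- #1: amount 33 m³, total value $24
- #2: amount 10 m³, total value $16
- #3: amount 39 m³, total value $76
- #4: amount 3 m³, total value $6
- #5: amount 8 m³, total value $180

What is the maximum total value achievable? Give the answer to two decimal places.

209.38

Take in order of value per unit:
- #5 (180/8 per unit): all 8 → value 180, running total 180.00
- #4 (6/3 per unit): all 3 → value 6, running total 186.00
- #3 (76/39 per unit): 12 of 39 → value 12×76/39 = 23.3846, running total 209.38
Total 209.38.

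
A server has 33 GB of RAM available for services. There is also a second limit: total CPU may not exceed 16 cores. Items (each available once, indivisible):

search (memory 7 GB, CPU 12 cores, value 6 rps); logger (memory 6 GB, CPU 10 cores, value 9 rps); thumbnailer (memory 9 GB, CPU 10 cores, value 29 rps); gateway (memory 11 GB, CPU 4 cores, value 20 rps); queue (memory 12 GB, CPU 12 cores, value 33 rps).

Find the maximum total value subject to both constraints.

53 rps

Feasible sets respecting both limits:
- gateway+queue: memory 23, CPU 16, value 53
- thumbnailer+gateway: memory 20, CPU 14, value 49
- queue: memory 12, CPU 12, value 33
Best: 53 rps.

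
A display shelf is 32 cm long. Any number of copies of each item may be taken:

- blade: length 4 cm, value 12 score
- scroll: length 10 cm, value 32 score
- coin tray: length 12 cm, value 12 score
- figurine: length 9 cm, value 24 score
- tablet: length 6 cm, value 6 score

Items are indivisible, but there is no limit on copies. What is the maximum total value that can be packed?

Best value-per-unit is scroll at 32/10; filling with it alone gives 3×32 = 96.
Optimal mix: 3×blade + 2×scroll → length 32, value 100.

100 score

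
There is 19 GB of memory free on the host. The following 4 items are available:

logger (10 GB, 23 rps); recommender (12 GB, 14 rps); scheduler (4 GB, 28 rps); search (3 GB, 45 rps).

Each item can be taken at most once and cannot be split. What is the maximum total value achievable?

Check high-value combinations within 19 GB:
- logger+scheduler+search: memory 10+4+3=17, value 23+28+45=96
- recommender+scheduler+search: memory 12+4+3=19, value 14+28+45=87
- scheduler+search: memory 4+3=7, value 28+45=73
Best: 96 rps.

96 rps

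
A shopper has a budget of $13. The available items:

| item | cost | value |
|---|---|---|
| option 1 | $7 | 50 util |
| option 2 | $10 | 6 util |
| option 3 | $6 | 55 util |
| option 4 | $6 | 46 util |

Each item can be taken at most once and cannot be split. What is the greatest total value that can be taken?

Check high-value combinations within $13:
- option 1+option 3: cost 7+6=13, value 50+55=105
- option 3+option 4: cost 6+6=12, value 55+46=101
- option 1+option 4: cost 7+6=13, value 50+46=96
Best: 105 util.

105 util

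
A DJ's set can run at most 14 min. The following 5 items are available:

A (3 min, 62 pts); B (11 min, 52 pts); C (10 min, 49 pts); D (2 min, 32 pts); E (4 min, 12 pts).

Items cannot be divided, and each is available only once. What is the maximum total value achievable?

Check high-value combinations within 14 min:
- A+B: duration 3+11=14, value 62+52=114
- A+C: duration 3+10=13, value 62+49=111
- A+D+E: duration 3+2+4=9, value 62+32+12=106
Best: 114 pts.

114 pts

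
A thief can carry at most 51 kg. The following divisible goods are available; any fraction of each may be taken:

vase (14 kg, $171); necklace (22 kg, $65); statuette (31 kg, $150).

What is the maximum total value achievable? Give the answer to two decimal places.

Take in order of value per unit:
- vase (171/14 per unit): all 14 → value 171, running total 171.00
- statuette (150/31 per unit): all 31 → value 150, running total 321.00
- necklace (65/22 per unit): 6 of 22 → value 6×65/22 = 17.7273, running total 338.73
Total 338.73.

338.73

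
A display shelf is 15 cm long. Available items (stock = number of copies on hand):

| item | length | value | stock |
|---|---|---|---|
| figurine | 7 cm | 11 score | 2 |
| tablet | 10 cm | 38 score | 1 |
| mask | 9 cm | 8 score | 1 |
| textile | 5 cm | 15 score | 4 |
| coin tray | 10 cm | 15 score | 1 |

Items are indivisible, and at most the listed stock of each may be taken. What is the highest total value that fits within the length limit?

Top feasible selections:
- 1×tablet + 1×textile: length 15, value 53
- 3×textile: length 15, value 45
- 1×tablet: length 10, value 38
Best: 53 score.

53 score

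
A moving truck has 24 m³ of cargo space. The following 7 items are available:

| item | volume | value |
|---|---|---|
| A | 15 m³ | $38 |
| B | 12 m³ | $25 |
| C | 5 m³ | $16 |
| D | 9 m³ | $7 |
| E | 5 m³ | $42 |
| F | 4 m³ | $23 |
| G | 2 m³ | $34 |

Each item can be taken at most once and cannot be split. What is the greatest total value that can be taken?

This is a 0/1 knapsack; check combinations near the capacity.
- B+E+F+G: volume 12+5+4+2=23, value 25+42+23+34=124
- B+C+E+G: volume 12+5+5+2=24, value 25+16+42+34=117
- C+E+F+G: volume 5+5+4+2=16, value 16+42+23+34=115
- A+E+G: volume 15+5+2=22, value 38+42+34=114
Best: $124.

$124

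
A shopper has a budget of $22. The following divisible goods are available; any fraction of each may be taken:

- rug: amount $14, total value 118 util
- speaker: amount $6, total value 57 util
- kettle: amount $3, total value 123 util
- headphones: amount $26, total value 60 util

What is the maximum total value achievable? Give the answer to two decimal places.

289.57

Take in order of value per unit:
- kettle (123/3 per unit): all 3 → value 123, running total 123.00
- speaker (57/6 per unit): all 6 → value 57, running total 180.00
- rug (118/14 per unit): 13 of 14 → value 13×118/14 = 109.5714, running total 289.57
Total 289.57.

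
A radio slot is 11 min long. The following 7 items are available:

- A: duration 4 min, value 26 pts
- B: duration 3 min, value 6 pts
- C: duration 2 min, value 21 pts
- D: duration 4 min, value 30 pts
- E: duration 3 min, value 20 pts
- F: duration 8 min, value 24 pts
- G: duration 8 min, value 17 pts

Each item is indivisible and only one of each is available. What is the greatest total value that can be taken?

77 pts

Check high-value combinations within 11 min:
- A+C+D: duration 4+2+4=10, value 26+21+30=77
- A+D+E: duration 4+4+3=11, value 26+30+20=76
- C+D+E: duration 2+4+3=9, value 21+30+20=71
Best: 77 pts.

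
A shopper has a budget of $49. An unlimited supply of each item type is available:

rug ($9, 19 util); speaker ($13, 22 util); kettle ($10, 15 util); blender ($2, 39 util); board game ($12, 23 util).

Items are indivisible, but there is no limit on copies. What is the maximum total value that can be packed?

Best value-per-unit is blender at 39/2, and filling with it alone uses cost 24×2=48. No mix of the others beats 24×39 = 936.

936 util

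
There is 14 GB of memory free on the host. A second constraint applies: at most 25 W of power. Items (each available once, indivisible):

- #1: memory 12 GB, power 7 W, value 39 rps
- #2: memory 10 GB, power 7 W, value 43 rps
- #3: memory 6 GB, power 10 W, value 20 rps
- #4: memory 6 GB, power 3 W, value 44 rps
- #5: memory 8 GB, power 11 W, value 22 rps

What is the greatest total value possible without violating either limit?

Feasible sets respecting both limits:
- #4+#5: memory 14, power 14, value 66
- #3+#4: memory 12, power 13, value 64
- #4: memory 6, power 3, value 44
Best: 66 rps.

66 rps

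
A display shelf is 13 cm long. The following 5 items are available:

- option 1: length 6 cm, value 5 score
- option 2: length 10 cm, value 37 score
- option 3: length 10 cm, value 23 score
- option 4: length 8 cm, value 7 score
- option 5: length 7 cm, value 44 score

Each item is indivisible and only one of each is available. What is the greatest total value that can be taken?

49 score

Check high-value combinations within 13 cm:
- option 1+option 5: length 6+7=13, value 5+44=49
- option 5: length 7, value 44
- option 2: length 10, value 37
- option 3: length 10, value 23
- option 4: length 8, value 7
Best: 49 score.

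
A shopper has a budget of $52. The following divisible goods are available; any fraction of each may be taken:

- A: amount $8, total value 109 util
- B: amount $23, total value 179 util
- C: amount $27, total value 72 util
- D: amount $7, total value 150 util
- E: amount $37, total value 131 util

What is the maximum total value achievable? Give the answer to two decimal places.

Take in order of value per unit:
- D (150/7 per unit): all 7 → value 150, running total 150.00
- A (109/8 per unit): all 8 → value 109, running total 259.00
- B (179/23 per unit): all 23 → value 179, running total 438.00
- E (131/37 per unit): 14 of 37 → value 14×131/37 = 49.5676, running total 487.57
Total 487.57.

487.57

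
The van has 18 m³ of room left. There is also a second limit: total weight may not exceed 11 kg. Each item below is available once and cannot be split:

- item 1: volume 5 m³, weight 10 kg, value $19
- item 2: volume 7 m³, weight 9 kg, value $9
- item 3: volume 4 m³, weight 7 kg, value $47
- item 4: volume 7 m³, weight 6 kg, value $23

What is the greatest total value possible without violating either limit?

$47

Feasible sets respecting both limits:
- item 3: volume 4, weight 7, value 47
- item 4: volume 7, weight 6, value 23
- item 1: volume 5, weight 10, value 19
- item 2: volume 7, weight 9, value 9
Best: $47.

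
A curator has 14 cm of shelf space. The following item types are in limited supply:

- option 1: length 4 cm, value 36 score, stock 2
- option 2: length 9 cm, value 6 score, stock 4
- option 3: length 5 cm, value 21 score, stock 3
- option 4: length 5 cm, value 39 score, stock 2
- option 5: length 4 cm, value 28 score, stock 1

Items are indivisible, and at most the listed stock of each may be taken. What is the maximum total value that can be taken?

Top feasible selections:
- 1×option 1 + 2×option 4: length 14, value 114
- 2×option 1 + 1×option 4: length 13, value 111
- 2×option 4 + 1×option 5: length 14, value 106
Best: 114 score.

114 score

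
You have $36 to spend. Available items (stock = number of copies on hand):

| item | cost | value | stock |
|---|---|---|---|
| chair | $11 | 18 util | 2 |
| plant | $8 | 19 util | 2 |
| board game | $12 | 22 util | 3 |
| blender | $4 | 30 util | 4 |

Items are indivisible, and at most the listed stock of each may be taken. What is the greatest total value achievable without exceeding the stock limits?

Best selections within cost 36 and stock limits:
- 1×plant + 1×board game + 4×blender: cost 36, value 161
- 2×plant + 4×blender: cost 32, value 158
- 1×chair + 1×plant + 4×blender: cost 35, value 157
Best: 161 util.

161 util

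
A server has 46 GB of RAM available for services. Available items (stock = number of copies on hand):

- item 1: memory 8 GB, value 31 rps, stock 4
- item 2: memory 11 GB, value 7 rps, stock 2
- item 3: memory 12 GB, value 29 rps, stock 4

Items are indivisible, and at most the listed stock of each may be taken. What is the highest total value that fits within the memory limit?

Best selections within memory 46 and stock limits:
- 4×item 1 + 1×item 3: memory 44, value 153
- 4×item 1 + 1×item 2: memory 43, value 131
Best: 153 rps.

153 rps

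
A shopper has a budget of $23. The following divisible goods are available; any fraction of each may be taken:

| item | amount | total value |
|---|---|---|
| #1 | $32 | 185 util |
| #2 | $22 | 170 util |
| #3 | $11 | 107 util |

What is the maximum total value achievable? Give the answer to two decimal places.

199.73

Take in order of value per unit:
- #3 (107/11 per unit): all 11 → value 107, running total 107.00
- #2 (170/22 per unit): 12 of 22 → value 12×170/22 = 92.7273, running total 199.73
Total 199.73.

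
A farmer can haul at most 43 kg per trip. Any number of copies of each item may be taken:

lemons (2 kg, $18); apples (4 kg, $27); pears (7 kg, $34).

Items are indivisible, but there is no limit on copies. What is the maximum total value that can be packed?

$378

Best value-per-unit is lemons at 18/2, and filling with it alone uses weight 21×2=42. No mix of the others beats 21×18 = 378.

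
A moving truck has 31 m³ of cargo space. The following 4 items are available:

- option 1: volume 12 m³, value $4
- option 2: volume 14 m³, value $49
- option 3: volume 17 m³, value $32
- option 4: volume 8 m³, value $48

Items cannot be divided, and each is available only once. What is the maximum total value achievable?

$97

This is a 0/1 knapsack; check combinations near the capacity.
- option 2+option 4: volume 14+8=22, value 49+48=97
- option 2+option 3: volume 14+17=31, value 49+32=81
- option 3+option 4: volume 17+8=25, value 32+48=80
- option 1+option 2: volume 12+14=26, value 4+49=53
Best: $97.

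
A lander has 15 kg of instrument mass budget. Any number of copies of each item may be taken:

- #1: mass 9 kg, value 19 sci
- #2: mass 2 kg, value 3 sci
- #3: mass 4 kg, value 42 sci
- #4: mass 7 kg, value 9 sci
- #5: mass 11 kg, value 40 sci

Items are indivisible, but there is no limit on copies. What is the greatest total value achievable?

129 sci

Best value-per-unit is #3 at 42/4; filling with it alone gives 3×42 = 126.
Optimal mix: 1×#2 + 3×#3 → mass 14, value 129.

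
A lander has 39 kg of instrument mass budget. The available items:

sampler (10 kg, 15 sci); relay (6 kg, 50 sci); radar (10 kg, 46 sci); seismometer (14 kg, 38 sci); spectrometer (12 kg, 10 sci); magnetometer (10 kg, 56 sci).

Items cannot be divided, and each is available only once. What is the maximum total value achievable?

167 sci

Check high-value combinations within 39 kg:
- sampler+relay+radar+magnetometer: mass 10+6+10+10=36, value 15+50+46+56=167
- relay+radar+spectrometer+magnetometer: mass 6+10+12+10=38, value 50+46+10+56=162
- relay+radar+magnetometer: mass 6+10+10=26, value 50+46+56=152
- relay+seismometer+magnetometer: mass 6+14+10=30, value 50+38+56=144
Best: 167 sci.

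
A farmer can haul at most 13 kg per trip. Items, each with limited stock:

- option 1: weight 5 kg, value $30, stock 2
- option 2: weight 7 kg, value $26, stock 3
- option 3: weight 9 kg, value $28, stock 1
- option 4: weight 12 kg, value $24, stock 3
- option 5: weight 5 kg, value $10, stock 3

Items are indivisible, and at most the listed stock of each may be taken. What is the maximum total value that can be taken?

$60

Top feasible selections:
- 2×option 1: weight 10, value 60
- 1×option 1 + 1×option 2: weight 12, value 56
- 1×option 1 + 1×option 5: weight 10, value 40
- 1×option 2 + 1×option 5: weight 12, value 36
Best: $60.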